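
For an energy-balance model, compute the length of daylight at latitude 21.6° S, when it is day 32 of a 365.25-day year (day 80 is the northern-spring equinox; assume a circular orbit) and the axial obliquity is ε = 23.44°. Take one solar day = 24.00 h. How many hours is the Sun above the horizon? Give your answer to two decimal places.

Solar longitude: L_s = 360° × (32 − 80)/365.25 = -47.310°, i.e. -47.310° + 360° = 312.690°.
sin δ = sin 23.44° × sin 312.690° = -0.29239, so δ = -17.001°.
cos h₀ = −tan ϕ · tan δ = −tan(-21.6°) × tan(-17.001°) = -0.1211, so h₀ = 1.6921 rad = 96.95°.
Daylight = 2h₀/(2π) × 24.00 h = (1.6921/π) × 24.00 = 12.93 h.

12.93 h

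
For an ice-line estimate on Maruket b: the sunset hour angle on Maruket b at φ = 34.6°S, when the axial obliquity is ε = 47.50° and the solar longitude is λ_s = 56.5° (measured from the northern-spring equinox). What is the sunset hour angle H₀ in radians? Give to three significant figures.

H₀ = 1.00 rad

Solar declination: sin δ = sin ε · sin λ_s = sin 47.50° × sin 56.5° = 0.61481, so δ = +37.938°.
cos H₀ = −tan φ · tan δ = −tan(-34.6°) × tan(+37.938°) = 0.5378, so H₀ = 1.0030 rad = 57.47°.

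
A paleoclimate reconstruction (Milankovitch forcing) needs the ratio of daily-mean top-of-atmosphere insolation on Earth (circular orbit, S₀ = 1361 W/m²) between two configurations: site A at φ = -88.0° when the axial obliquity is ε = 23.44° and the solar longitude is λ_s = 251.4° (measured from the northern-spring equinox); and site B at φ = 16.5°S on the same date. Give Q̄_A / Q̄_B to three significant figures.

Q̄_A / Q̄_B ≈ 1.11

— Configuration A (φ=-88.0°):
Solar declination: sin δ = sin ε · sin λ_s = sin 23.44° × sin 251.4° = -0.37701, so δ = -22.149°.
cos H₀ = −tan(-88.0°) tan(-22.149°) = -11.6563 ≤ −1 ⇒ polar day, H₀ = π.
Bracket: H₀ sin φ sin δ + cos φ cos δ sin H₀ = 3.1416×-0.99939×-0.37701 + 0.03490×0.92621×0.00000 = 1.183692 + 0.000000 = 1.183692.
Q̄ = (S₀/π) × [bracket] = (1361/π) × 1.183692 = 512.80 W/m².
— Configuration B (φ=-16.5°):
cos H₀ = −tan(-16.5°) tan(-22.149°) = -0.1206, H₀ = 1.6917 rad.
Bracket: H₀ sin φ sin δ + cos φ cos δ sin H₀ = 1.6917×-0.28402×-0.37701 + 0.95882×0.92621×0.99270 = 0.181144 + 0.881586 = 1.062730.
Q̄ = (S₀/π) × [bracket] = (1361/π) × 1.062730 = 460.40 W/m².
Ratio Q̄_A / Q̄_B = 512.80 / 460.40 = 1.114.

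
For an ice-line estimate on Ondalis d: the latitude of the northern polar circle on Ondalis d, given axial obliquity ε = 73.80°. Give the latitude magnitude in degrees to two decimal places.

The polar circle is the lowest latitude that experiences at least one full rotation of continuous daylight at the northern-summer solstice; it lies at |φ| = 90° − ε = 90° − 73.80° = 16.20°.

16.20°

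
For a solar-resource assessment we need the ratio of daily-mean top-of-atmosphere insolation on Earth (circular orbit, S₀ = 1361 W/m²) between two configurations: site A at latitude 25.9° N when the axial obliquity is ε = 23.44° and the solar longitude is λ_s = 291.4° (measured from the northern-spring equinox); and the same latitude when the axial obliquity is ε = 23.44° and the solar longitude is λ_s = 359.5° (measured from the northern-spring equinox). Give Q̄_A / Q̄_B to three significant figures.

Q̄_A / Q̄_B ≈ 0.666

— Configuration A (φ=+25.9°):
Solar declination: sin δ = sin ε · sin λ_s = sin 23.44° × sin 291.4° = -0.37036, so δ = -21.738°.
cos H₀ = −tan(+25.9°) tan(-21.738°) = 0.1936, H₀ = 1.3760 rad.
Bracket: H₀ sin φ sin δ + cos φ cos δ sin H₀ = 1.3760×0.43680×-0.37036 + 0.89956×0.92889×0.98108 = -0.222600 + 0.819783 = 0.597183.
Q̄ = (S₀/π) × [bracket] = (1361/π) × 0.597183 = 258.71 W/m².
— Configuration B (φ=+25.9°):
Solar declination: sin δ = sin ε · sin λ_s = sin 23.44° × sin 359.5° = -0.00347, so δ = -0.199°.
cos H₀ = −tan(+25.9°) tan(-0.199°) = 0.0017, H₀ = 1.5691 rad.
Bracket: H₀ sin φ sin δ + cos φ cos δ sin H₀ = 1.5691×0.43680×-0.00347 + 0.89956×0.99999×1.00000 = -0.002378 + 0.899551 = 0.897173.
Q̄ = (S₀/π) × [bracket] = (1361/π) × 0.897173 = 388.67 W/m².
Ratio Q̄_A / Q̄_B = 258.71 / 388.67 = 0.6656.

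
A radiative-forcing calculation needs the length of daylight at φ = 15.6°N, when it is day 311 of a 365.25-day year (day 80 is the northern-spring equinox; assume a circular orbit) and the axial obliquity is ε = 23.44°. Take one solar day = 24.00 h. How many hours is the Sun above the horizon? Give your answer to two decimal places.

Solar longitude: λ_s = 360° × (311 − 80)/365.25 = 227.680°.
sin δ = sin 23.44° × sin 227.680° = -0.29412, so δ = -17.105°.
cos H₀ = −tan φ · tan δ = −tan(+15.6°) × tan(-17.105°) = 0.0859, so H₀ = 1.4848 rad = 85.07°.
Daylight = 2H₀/(2π) × 24.00 h = (1.4848/π) × 24.00 = 11.34 h.

11.34 h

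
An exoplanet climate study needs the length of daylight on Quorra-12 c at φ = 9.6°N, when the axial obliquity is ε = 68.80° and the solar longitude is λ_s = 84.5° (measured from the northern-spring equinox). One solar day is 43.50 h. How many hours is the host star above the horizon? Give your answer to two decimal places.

Solar declination: sin δ = sin ε · sin λ_s = sin 68.80° × sin 84.5° = 0.92803, so δ = +68.130°.
cos H₀ = −tan φ · tan δ = −tan(+9.6°) × tan(+68.130°) = -0.4214, so H₀ = 2.0058 rad = 114.92°.
Daylight = 2H₀/(2π) × 43.50 h = (2.0058/π) × 43.50 = 27.77 h.

27.77 h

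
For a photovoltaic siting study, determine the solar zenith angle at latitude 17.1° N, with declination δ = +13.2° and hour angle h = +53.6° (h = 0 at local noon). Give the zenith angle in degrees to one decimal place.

cos θ_z = sin φ sin δ + cos φ cos δ cos h = 0.067144 + 0.552200 = 0.619344.
θ_z = arccos(0.619344) = 51.7°.

θ_z = 51.7°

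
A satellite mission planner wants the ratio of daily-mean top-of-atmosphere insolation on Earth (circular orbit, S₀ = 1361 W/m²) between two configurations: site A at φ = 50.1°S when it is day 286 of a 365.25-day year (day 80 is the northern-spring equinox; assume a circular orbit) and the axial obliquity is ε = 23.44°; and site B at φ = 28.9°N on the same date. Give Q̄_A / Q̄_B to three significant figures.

Q̄_A / Q̄_B ≈ 1.11

— Configuration A (φ=-50.1°):
Solar longitude: λ_s = 360° × (286 − 80)/365.25 = 203.039°.
sin δ = sin 23.44° × sin 203.039° = -0.15568, so δ = -8.956°.
cos H₀ = −tan(-50.1°) tan(-8.956°) = -0.1885, H₀ = 1.7604 rad.
Bracket: H₀ sin φ sin δ + cos φ cos δ sin H₀ = 1.7604×-0.76717×-0.15568 + 0.64145×0.98781×0.98208 = 0.210250 + 0.622276 = 0.832526.
Q̄ = (S₀/π) × [bracket] = (1361/π) × 0.832526 = 360.67 W/m².
— Configuration B (φ=+28.9°):
cos H₀ = −tan(+28.9°) tan(-8.956°) = 0.0870, H₀ = 1.4837 rad.
Bracket: H₀ sin φ sin δ + cos φ cos δ sin H₀ = 1.4837×0.48328×-0.15568 + 0.87546×0.98781×0.99621 = -0.111629 + 0.861511 = 0.749882.
Q̄ = (S₀/π) × [bracket] = (1361/π) × 0.749882 = 324.86 W/m².
Ratio Q̄_A / Q̄_B = 360.67 / 324.86 = 1.110.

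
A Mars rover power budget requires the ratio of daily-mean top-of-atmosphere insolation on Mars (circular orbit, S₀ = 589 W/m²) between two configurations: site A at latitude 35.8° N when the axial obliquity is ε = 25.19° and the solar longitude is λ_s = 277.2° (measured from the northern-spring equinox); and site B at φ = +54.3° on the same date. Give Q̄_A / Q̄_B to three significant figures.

Q̄_A / Q̄_B ≈ 3.67

— Configuration A (φ=+35.8°):
Solar declination: sin δ = sin ε · sin λ_s = sin 25.19° × sin 277.2° = -0.42227, so δ = -24.978°.
cos H₀ = −tan(+35.8°) tan(-24.978°) = 0.3360, H₀ = 1.2282 rad.
Bracket: H₀ sin φ sin δ + cos φ cos δ sin H₀ = 1.2282×0.58496×-0.42227 + 0.81106×0.90647×0.94187 = -0.303379 + 0.692464 = 0.389085.
Q̄ = (S₀/π) × [bracket] = (589/π) × 0.389085 = 72.947 W/m².
— Configuration B (φ=+54.3°):
cos H₀ = −tan(+54.3°) tan(-24.978°) = 0.6483, H₀ = 0.8655 rad.
Bracket: H₀ sin φ sin δ + cos φ cos δ sin H₀ = 0.8655×0.81208×-0.42227 + 0.58354×0.90647×0.76141 = -0.296795 + 0.402757 = 0.105962.
Q̄ = (S₀/π) × [bracket] = (589/π) × 0.105962 = 19.866 W/m².
Ratio Q̄_A / Q̄_B = 72.947 / 19.866 = 3.672.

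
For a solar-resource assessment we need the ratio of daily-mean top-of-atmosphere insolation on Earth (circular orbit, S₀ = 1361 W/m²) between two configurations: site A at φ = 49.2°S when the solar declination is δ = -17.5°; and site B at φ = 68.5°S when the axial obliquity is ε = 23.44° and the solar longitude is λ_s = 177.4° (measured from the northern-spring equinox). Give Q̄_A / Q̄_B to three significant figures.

— Configuration A (φ=-49.2°):
cos H₀ = −tan(-49.2°) tan(-17.500°) = -0.3653, H₀ = 1.9447 rad.
Bracket: H₀ sin φ sin δ + cos φ cos δ sin H₀ = 1.9447×-0.75700×-0.30071 + 0.65342×0.95372×0.93090 = 0.442687 + 0.580118 = 1.022805.
Q̄ = (S₀/π) × [bracket] = (1361/π) × 1.022805 = 443.10 W/m².
— Configuration B (φ=-68.5°):
Solar declination: sin δ = sin ε · sin λ_s = sin 23.44° × sin 177.4° = 0.01804, so δ = +1.034°.
cos H₀ = −tan(-68.5°) tan(+1.034°) = 0.0458, H₀ = 1.5250 rad.
Bracket: H₀ sin φ sin δ + cos φ cos δ sin H₀ = 1.5250×-0.93042×0.01804 + 0.36650×0.99984×0.99895 = -0.025597 + 0.366057 = 0.340460.
Q̄ = (S₀/π) × [bracket] = (1361/π) × 0.340460 = 147.49 W/m².
Ratio Q̄_A / Q̄_B = 443.10 / 147.49 = 3.004.

Q̄_A / Q̄_B ≈ 3.00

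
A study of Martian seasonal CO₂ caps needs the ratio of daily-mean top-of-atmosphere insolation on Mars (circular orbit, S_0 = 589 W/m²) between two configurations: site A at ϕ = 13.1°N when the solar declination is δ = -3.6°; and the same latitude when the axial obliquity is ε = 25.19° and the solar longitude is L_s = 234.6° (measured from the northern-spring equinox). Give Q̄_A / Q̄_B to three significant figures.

Q̄_A / Q̄_B ≈ 1.20

— Configuration A (ϕ=+13.1°):
cos h₀ = −tan(+13.1°) tan(-3.600°) = 0.0146, h₀ = 1.5562 rad.
Bracket: h₀ sin ϕ sin δ + cos ϕ cos δ sin h₀ = 1.5562×0.22665×-0.06279 + 0.97398×0.99803×0.99989 = -0.022147 + 0.971954 = 0.949807.
Q̄ = (S_0/π) × [bracket] = (589/π) × 0.949807 = 178.07 W/m².
— Configuration B (ϕ=+13.1°):
Solar declination: sin δ = sin ε · sin L_s = sin 25.19° × sin 234.6° = -0.34694, so δ = -20.300°.
cos h₀ = −tan(+13.1°) tan(-20.300°) = 0.0861, h₀ = 1.4846 rad.
Bracket: h₀ sin ϕ sin δ + cos ϕ cos δ sin h₀ = 1.4846×0.22665×-0.34694 + 0.97398×0.93789×0.99629 = -0.116740 + 0.910097 = 0.793357.
Q̄ = (S_0/π) × [bracket] = (589/π) × 0.793357 = 148.74 W/m².
Ratio Q̄_A / Q̄_B = 178.07 / 148.74 = 1.197.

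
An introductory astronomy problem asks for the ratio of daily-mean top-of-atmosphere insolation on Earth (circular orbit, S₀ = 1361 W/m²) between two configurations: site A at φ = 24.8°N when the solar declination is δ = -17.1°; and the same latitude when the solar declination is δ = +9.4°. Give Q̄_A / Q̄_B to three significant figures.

— Configuration A (φ=+24.8°):
cos H₀ = −tan(+24.8°) tan(-17.100°) = 0.1421, H₀ = 1.4282 rad.
Bracket: H₀ sin φ sin δ + cos φ cos δ sin H₀ = 1.4282×0.41945×-0.29404 + 0.90778×0.95579×0.98985 = -0.176147 + 0.858840 = 0.682693.
Q̄ = (S₀/π) × [bracket] = (1361/π) × 0.682693 = 295.76 W/m².
— Configuration B (φ=+24.8°):
cos H₀ = −tan(+24.8°) tan(+9.400°) = -0.0765, H₀ = 1.6474 rad.
Bracket: H₀ sin φ sin δ + cos φ cos δ sin H₀ = 1.6474×0.41945×0.16333 + 0.90778×0.98657×0.99707 = 0.112861 + 0.892964 = 1.005825.
Q̄ = (S₀/π) × [bracket] = (1361/π) × 1.005825 = 435.74 W/m².
Ratio Q̄_A / Q̄_B = 295.76 / 435.74 = 0.6788.

Q̄_A / Q̄_B ≈ 0.679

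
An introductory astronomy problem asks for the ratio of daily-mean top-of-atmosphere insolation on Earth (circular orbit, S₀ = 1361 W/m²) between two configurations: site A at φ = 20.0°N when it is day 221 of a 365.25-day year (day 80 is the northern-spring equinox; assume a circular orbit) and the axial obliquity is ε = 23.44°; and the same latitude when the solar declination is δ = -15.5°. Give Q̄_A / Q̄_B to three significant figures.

— Configuration A (φ=+20.0°):
Solar longitude: λ_s = 360° × (221 − 80)/365.25 = 138.973°.
sin δ = sin 23.44° × sin 138.973° = 0.26111, so δ = +15.136°.
cos H₀ = −tan(+20.0°) tan(+15.136°) = -0.0985, H₀ = 1.6694 rad.
Bracket: H₀ sin φ sin δ + cos φ cos δ sin H₀ = 1.6694×0.34202×0.26111 + 0.93969×0.96531×0.99514 = 0.149086 + 0.902684 = 1.051770.
Q̄ = (S₀/π) × [bracket] = (1361/π) × 1.051770 = 455.65 W/m².
— Configuration B (φ=+20.0°):
cos H₀ = −tan(+20.0°) tan(-15.500°) = 0.1009, H₀ = 1.4697 rad.
Bracket: H₀ sin φ sin δ + cos φ cos δ sin H₀ = 1.4697×0.34202×-0.26724 + 0.93969×0.96363×0.99489 = -0.134333 + 0.900886 = 0.766553.
Q̄ = (S₀/π) × [bracket] = (1361/π) × 0.766553 = 332.09 W/m².
Ratio Q̄_A / Q̄_B = 455.65 / 332.09 = 1.372.

Q̄_A / Q̄_B ≈ 1.37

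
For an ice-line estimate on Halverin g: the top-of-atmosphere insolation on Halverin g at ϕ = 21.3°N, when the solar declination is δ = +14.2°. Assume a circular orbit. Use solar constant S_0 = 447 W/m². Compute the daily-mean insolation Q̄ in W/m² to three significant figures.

Q̄ ≈ 149 W/m²

cos h₀ = −tan(+21.3°) tan(+14.200°) = -0.0987, h₀ = 1.6696 rad.
Bracket: h₀ sin ϕ sin δ + cos ϕ cos δ sin h₀ = 1.6696×0.36325×0.24531 + 0.93169×0.96945×0.99512 = 0.148776 + 0.898819 = 1.047595.
Q̄ = (S_0/π) × [bracket] = (447/π) × 1.047595 = 149.1 W/m².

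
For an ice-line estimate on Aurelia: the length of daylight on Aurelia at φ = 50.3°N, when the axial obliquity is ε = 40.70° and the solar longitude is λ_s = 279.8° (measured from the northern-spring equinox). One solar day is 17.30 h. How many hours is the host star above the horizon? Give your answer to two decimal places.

Solar declination: sin δ = sin ε · sin λ_s = sin 40.70° × sin 279.8° = -0.64258, so δ = -39.985°.
cos H₀ = −tan φ · tan δ = 1.0102 ≥ 1, so the host star never rises (polar night) and H₀ = 0.
Daylight = 2H₀/(2π) × 17.30 h = (0.0000/π) × 17.30 = 0.00 h.

0.00 h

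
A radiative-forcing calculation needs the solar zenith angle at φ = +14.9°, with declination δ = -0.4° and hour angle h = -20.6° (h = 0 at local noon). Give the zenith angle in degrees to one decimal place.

cos θ_z = sin φ sin δ + cos φ cos δ cos h = -0.001795 + 0.904564 = 0.902769.
θ_z = arccos(0.902769) = 25.5°.

θ_z = 25.5°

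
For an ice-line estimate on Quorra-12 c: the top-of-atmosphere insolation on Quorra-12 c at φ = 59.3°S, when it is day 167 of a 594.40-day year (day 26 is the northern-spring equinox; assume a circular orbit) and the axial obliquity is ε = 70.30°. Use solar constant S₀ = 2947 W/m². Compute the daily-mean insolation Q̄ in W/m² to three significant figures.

Q̄ ≈ 0.00 W/m²

Solar longitude: λ_s = 360° × (167 − 26)/594.40 = 85.397°.
sin δ = sin 70.30° × sin 85.397° = 0.93843, so δ = +69.790°.
cos H₀ = −tan(-59.3°) tan(+69.790°) = 4.5751 ≥ 1 ⇒ polar night, H₀ = 0 and Q̄ = 0.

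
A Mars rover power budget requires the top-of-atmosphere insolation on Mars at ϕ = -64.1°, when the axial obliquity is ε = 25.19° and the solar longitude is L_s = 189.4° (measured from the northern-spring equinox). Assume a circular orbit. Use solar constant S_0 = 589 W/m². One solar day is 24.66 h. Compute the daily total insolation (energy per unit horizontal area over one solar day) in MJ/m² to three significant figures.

Solar declination: sin δ = sin ε · sin L_s = sin 25.19° × sin 189.4° = -0.06952, so δ = -3.986°.
cos h₀ = −tan(-64.1°) tan(-3.986°) = -0.1435, h₀ = 1.7148 rad.
Bracket: h₀ sin ϕ sin δ + cos ϕ cos δ sin h₀ = 1.7148×-0.89956×-0.06952 + 0.43680×0.99758×0.98965 = 0.107239 + 0.431233 = 0.538472.
Q̄ = (S_0/π) × [bracket] = (589/π) × 0.538472 = 100.96 W/m².
Daily total = Q̄ × 24.66 h × 3600 s/h = 100.96 × 24.66 × 3600 / 10⁶ = 8.963 MJ/m².

8.96 MJ/m²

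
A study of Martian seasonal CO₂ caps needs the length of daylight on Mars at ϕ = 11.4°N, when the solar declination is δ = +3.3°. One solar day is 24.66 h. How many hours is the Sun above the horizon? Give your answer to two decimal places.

12.42 h

cos h₀ = −tan ϕ · tan δ = −tan(+11.4°) × tan(+3.300°) = -0.0116, so h₀ = 1.5824 rad = 90.67°.
Daylight = 2h₀/(2π) × 24.66 h = (1.5824/π) × 24.66 = 12.42 h.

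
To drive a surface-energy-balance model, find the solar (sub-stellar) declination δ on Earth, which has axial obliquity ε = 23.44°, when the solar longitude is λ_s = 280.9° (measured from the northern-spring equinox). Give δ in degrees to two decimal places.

δ = -22.99°

sin δ = sin ε · sin λ_s = sin 23.44° × sin 280.9° = -0.390612.
δ = arcsin(-0.390612) = -22.99°.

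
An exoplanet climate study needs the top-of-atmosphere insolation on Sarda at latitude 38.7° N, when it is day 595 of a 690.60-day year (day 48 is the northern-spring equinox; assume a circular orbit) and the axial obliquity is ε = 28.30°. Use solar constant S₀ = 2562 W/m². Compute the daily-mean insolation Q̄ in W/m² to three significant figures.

Q̄ ≈ 248 W/m²

Solar longitude: λ_s = 360° × (595 − 48)/690.60 = 285.143°.
sin δ = sin 28.30° × sin 285.143° = -0.45763, so δ = -27.234°.
cos H₀ = −tan(+38.7°) tan(-27.234°) = 0.4123, H₀ = 1.1458 rad.
Bracket: H₀ sin φ sin δ + cos φ cos δ sin H₀ = 1.1458×0.62524×-0.45763 + 0.78043×0.88914×0.91103 = -0.327846 + 0.632174 = 0.304328.
Q̄ = (S₀/π) × [bracket] = (2562/π) × 0.304328 = 248.2 W/m².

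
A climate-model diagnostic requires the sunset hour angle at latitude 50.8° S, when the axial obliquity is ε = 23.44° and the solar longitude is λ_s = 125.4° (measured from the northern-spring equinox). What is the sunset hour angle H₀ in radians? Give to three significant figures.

H₀ = 1.14 rad

Solar declination: sin δ = sin ε · sin λ_s = sin 23.44° × sin 125.4° = 0.32425, so δ = +18.920°.
cos H₀ = −tan φ · tan δ = −tan(-50.8°) × tan(+18.920°) = 0.4203, so H₀ = 1.1370 rad = 65.15°.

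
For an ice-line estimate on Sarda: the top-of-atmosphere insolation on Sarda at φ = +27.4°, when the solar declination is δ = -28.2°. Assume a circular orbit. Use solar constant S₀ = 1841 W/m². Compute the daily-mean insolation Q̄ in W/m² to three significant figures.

Q̄ ≈ 276 W/m²

cos H₀ = −tan(+27.4°) tan(-28.200°) = 0.2779, H₀ = 1.2892 rad.
Bracket: H₀ sin φ sin δ + cos φ cos δ sin H₀ = 1.2892×0.46020×-0.47255 + 0.88782×0.88130×0.96060 = -0.280359 + 0.751608 = 0.471249.
Q̄ = (S₀/π) × [bracket] = (1841/π) × 0.471249 = 276.2 W/m².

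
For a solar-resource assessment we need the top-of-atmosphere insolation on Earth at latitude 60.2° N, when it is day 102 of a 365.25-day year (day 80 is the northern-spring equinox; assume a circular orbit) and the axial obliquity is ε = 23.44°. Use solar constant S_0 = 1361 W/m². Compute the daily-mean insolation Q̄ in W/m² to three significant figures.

Q̄ ≈ 307 W/m²

Solar longitude: L_s = 360° × (102 − 80)/365.25 = 21.684°.
sin δ = sin 23.44° × sin 21.684° = 0.14698, so δ = +8.452°.
cos h₀ = −tan(+60.2°) tan(+8.452°) = -0.2595, h₀ = 1.8333 rad.
Bracket: h₀ sin ϕ sin δ + cos ϕ cos δ sin h₀ = 1.8333×0.86777×0.14698 + 0.49697×0.98914×0.96576 = 0.233828 + 0.474741 = 0.708569.
Q̄ = (S_0/π) × [bracket] = (1361/π) × 0.708569 = 307.0 W/m².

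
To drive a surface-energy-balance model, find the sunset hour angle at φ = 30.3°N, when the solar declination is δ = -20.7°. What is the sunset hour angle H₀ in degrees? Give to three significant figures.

cos H₀ = −tan φ · tan δ = −tan(+30.3°) × tan(-20.700°) = 0.2208, so H₀ = 1.3482 rad = 77.24°.

H₀ = 77.2°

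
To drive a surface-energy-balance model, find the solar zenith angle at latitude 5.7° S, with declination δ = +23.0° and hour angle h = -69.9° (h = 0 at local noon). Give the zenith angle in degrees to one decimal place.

cos θ_z = sin ϕ sin δ + cos ϕ cos δ cos h = -0.038807 + 0.314776 = 0.275969.
θ_z = arccos(0.275969) = 74.0°.

θ_z = 74.0°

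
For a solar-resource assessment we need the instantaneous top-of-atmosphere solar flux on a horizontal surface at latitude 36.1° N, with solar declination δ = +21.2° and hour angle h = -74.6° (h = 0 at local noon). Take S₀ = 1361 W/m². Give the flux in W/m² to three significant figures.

562 W/m²

cos θ_z = sin φ sin δ + cos φ cos δ cos h = 0.213068 + 0.200046 = 0.413114.
Flux = S₀ · cos θ_z = 1361 × 0.413114 = 562.2 W/m².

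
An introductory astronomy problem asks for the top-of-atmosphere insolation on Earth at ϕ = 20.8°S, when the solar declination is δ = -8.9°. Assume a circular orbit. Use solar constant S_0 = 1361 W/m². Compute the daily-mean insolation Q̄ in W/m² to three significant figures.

Q̄ ≈ 438 W/m²

cos h₀ = −tan(-20.8°) tan(-8.900°) = -0.0595, h₀ = 1.6303 rad.
Bracket: h₀ sin ϕ sin δ + cos ϕ cos δ sin h₀ = 1.6303×-0.35511×-0.15471 + 0.93483×0.98796×0.99823 = 0.089567 + 0.921940 = 1.011507.
Q̄ = (S_0/π) × [bracket] = (1361/π) × 1.011507 = 438.2 W/m².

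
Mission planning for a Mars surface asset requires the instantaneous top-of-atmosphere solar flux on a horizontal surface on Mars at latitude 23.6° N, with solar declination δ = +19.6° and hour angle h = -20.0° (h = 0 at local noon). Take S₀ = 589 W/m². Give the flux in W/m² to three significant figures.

557 W/m²

cos θ_z = sin φ sin δ + cos φ cos δ cos h = 0.134298 + 0.811205 = 0.945503.
Flux = S₀ · cos θ_z = 589 × 0.945503 = 556.9 W/m².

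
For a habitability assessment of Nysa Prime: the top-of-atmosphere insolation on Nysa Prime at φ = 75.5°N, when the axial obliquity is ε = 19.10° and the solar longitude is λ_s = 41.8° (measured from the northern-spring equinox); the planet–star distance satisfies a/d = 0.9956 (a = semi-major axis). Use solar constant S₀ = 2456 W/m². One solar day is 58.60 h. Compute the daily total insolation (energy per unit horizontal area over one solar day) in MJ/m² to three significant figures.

Solar declination: sin δ = sin ε · sin λ_s = sin 19.10° × sin 41.8° = 0.21810, so δ = +12.598°.
cos H₀ = −tan(+75.5°) tan(+12.598°) = -0.8641, H₀ = 2.6142 rad.
Bracket: H₀ sin φ sin δ + cos φ cos δ sin H₀ = 2.6142×0.96815×0.21810 + 0.25038×0.97593×0.50325 = 0.551998 + 0.122971 = 0.674969.
Inverse-square distance factor (a/d)² = 0.9956² = 0.991219.
Q̄ = (S₀/π) × 0.991219 × [bracket] = (2456/π) × 0.991219 × 0.674969 = 523.04 W/m².
Daily total = Q̄ × 58.60 h × 3600 s/h = 523.04 × 58.60 × 3600 / 10⁶ = 110.3 MJ/m².

110 MJ/m²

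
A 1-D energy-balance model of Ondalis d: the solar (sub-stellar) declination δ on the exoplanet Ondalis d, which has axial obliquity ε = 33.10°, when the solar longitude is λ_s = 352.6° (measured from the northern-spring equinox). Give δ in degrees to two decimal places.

sin δ = sin ε · sin λ_s = sin 33.10° × sin 352.6° = -0.070336.
δ = arcsin(-0.070336) = -4.03°.

δ = -4.03°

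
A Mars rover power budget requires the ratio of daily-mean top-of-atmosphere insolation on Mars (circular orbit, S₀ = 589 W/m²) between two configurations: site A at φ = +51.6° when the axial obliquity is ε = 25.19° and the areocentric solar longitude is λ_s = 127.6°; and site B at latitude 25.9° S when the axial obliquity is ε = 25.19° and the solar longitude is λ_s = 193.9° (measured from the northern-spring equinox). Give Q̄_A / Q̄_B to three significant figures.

— Configuration A (φ=+51.6°):
sin δ = sin 25.19° × sin 127.6° = 0.33722, so δ = +19.707°.
cos H₀ = −tan(+51.6°) tan(+19.707°) = -0.4519, H₀ = 2.0397 rad.
Bracket: H₀ sin φ sin δ + cos φ cos δ sin H₀ = 2.0397×0.78369×0.33722 + 0.62115×0.94143×0.89205 = 0.539044 + 0.521643 = 1.060687.
Q̄ = (S₀/π) × [bracket] = (589/π) × 1.060687 = 198.86 W/m².
— Configuration B (φ=-25.9°):
Solar declination: sin δ = sin ε · sin λ_s = sin 25.19° × sin 193.9° = -0.10225, so δ = -5.869°.
cos H₀ = −tan(-25.9°) tan(-5.869°) = -0.0499, H₀ = 1.6207 rad.
Bracket: H₀ sin φ sin δ + cos φ cos δ sin H₀ = 1.6207×-0.43680×-0.10225 + 0.89956×0.99476×0.99875 = 0.072385 + 0.893728 = 0.966113.
Q̄ = (S₀/π) × [bracket] = (589/π) × 0.966113 = 181.13 W/m².
Ratio Q̄_A / Q̄_B = 198.86 / 181.13 = 1.098.

Q̄_A / Q̄_B ≈ 1.10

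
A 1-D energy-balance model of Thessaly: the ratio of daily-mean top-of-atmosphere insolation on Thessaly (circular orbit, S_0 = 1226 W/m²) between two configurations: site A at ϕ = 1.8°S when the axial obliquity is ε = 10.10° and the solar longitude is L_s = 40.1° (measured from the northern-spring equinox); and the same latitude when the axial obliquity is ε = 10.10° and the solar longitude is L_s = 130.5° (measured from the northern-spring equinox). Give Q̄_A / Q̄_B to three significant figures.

— Configuration A (ϕ=-1.8°):
Solar declination: sin δ = sin ε · sin L_s = sin 10.10° × sin 40.1° = 0.11296, so δ = +6.486°.
cos h₀ = −tan(-1.8°) tan(+6.486°) = 0.0036, h₀ = 1.5672 rad.
Bracket: h₀ sin ϕ sin δ + cos ϕ cos δ sin h₀ = 1.5672×-0.03141×0.11296 + 0.99951×0.99360×0.99999 = -0.005561 + 0.993103 = 0.987542.
Q̄ = (S_0/π) × [bracket] = (1226/π) × 0.987542 = 385.39 W/m².
— Configuration B (ϕ=-1.8°):
Solar declination: sin δ = sin ε · sin L_s = sin 10.10° × sin 130.5° = 0.13335, so δ = +7.663°.
cos h₀ = −tan(-1.8°) tan(+7.663°) = 0.0042, h₀ = 1.5666 rad.
Bracket: h₀ sin ϕ sin δ + cos ϕ cos δ sin h₀ = 1.5666×-0.03141×0.13335 + 0.99951×0.99107×0.99999 = -0.006562 + 0.990574 = 0.984012.
Q̄ = (S_0/π) × [bracket] = (1226/π) × 0.984012 = 384.01 W/m².
Ratio Q̄_A / Q̄_B = 385.39 / 384.01 = 1.004.

Q̄_A / Q̄_B ≈ 1.00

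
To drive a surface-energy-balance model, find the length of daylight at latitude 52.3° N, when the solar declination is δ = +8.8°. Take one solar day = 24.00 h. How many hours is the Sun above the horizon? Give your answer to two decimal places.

13.54 h

cos h₀ = −tan ϕ · tan δ = −tan(+52.3°) × tan(+8.800°) = -0.2003, so h₀ = 1.7725 rad = 101.55°.
Daylight = 2h₀/(2π) × 24.00 h = (1.7725/π) × 24.00 = 13.54 h.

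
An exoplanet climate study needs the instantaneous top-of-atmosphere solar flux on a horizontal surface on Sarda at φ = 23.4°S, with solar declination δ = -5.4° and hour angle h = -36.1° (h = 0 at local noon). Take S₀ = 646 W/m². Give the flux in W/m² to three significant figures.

cos θ_z = sin φ sin δ + cos φ cos δ cos h = 0.037375 + 0.738245 = 0.775620.
Flux = S₀ · cos θ_z = 646 × 0.775620 = 501.1 W/m².

501 W/m²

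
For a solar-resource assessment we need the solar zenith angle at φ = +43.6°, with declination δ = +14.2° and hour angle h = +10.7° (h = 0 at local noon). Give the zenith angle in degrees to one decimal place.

cos θ_z = sin φ sin δ + cos φ cos δ cos h = 0.169169 + 0.689838 = 0.859007.
θ_z = arccos(0.859007) = 30.8°.

θ_z = 30.8°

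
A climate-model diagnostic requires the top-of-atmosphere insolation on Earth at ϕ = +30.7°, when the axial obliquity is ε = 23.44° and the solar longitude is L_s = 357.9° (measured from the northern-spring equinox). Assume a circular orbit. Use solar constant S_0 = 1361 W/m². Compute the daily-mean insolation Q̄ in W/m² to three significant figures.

Q̄ ≈ 367 W/m²

Solar declination: sin δ = sin ε · sin L_s = sin 23.44° × sin 357.9° = -0.01458, so δ = -0.835°.
cos h₀ = −tan(+30.7°) tan(-0.835°) = 0.0087, h₀ = 1.5621 rad.
Bracket: h₀ sin ϕ sin δ + cos ϕ cos δ sin h₀ = 1.5621×0.51054×-0.01458 + 0.85985×0.99989×0.99996 = -0.011628 + 0.859721 = 0.848093.
Q̄ = (S_0/π) × [bracket] = (1361/π) × 0.848093 = 367.4 W/m².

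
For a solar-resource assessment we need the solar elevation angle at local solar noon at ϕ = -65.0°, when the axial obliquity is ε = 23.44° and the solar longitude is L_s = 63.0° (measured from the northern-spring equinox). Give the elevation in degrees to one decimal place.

4.2°

Solar declination: sin δ = sin ε · sin L_s = sin 23.44° × sin 63.0° = 0.35443, so δ = +20.759°.
At local noon the hour angle is zero, so the zenith angle equals |ϕ − δ| = |-65.0° − (+20.759°)| = 85.759°.
Elevation = 90° − 85.759° = 4.2°.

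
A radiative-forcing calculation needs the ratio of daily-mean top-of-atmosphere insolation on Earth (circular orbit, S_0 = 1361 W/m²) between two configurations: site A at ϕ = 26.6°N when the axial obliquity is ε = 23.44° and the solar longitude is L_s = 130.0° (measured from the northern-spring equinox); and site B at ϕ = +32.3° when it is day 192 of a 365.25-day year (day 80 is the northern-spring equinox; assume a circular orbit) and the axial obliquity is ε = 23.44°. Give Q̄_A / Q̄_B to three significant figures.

Q̄_A / Q̄_B ≈ 0.959

— Configuration A (ϕ=+26.6°):
Solar declination: sin δ = sin ε · sin L_s = sin 23.44° × sin 130.0° = 0.30472, so δ = +17.742°.
cos h₀ = −tan(+26.6°) tan(+17.742°) = -0.1602, h₀ = 1.7317 rad.
Bracket: h₀ sin ϕ sin δ + cos ϕ cos δ sin h₀ = 1.7317×0.44776×0.30472 + 0.89415×0.95244×0.98708 = 0.236276 + 0.840621 = 1.076897.
Q̄ = (S_0/π) × [bracket] = (1361/π) × 1.076897 = 466.53 W/m².
— Configuration B (ϕ=+32.3°):
Solar longitude: L_s = 360° × (192 − 80)/365.25 = 110.390°.
sin δ = sin 23.44° × sin 110.390° = 0.37286, so δ = +21.892°.
cos h₀ = −tan(+32.3°) tan(+21.892°) = -0.2540, h₀ = 1.8276 rad.
Bracket: h₀ sin ϕ sin δ + cos ϕ cos δ sin h₀ = 1.8276×0.53435×0.37286 + 0.84526×0.92789×0.96720 = 0.364127 + 0.758583 = 1.122710.
Q̄ = (S_0/π) × [bracket] = (1361/π) × 1.122710 = 486.38 W/m².
Ratio Q̄_A / Q̄_B = 466.53 / 486.38 = 0.9592.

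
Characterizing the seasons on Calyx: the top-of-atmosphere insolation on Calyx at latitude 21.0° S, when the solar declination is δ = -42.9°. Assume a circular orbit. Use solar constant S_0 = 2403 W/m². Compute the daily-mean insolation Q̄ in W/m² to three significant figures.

cos h₀ = −tan(-21.0°) tan(-42.900°) = -0.3567, h₀ = 1.9355 rad.
Bracket: h₀ sin ϕ sin δ + cos ϕ cos δ sin h₀ = 1.9355×-0.35837×-0.68072 + 0.93358×0.73254×0.93422 = 0.472165 + 0.638899 = 1.111064.
Q̄ = (S_0/π) × [bracket] = (2403/π) × 1.111064 = 849.9 W/m².

Q̄ ≈ 850 W/m²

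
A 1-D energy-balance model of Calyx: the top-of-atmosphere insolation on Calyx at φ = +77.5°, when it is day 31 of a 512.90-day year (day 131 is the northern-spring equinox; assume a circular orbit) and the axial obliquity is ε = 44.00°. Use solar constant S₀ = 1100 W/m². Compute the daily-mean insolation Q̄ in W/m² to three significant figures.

Solar longitude: λ_s = 360° × (31 − 131)/512.90 = -70.189°, i.e. -70.189° + 360° = 289.811°.
sin δ = sin 44.00° × sin 289.811° = -0.65355, so δ = -40.809°.
cos H₀ = −tan(+77.5°) tan(-40.809°) = 3.8948 ≥ 1 ⇒ polar night, H₀ = 0 and Q̄ = 0.

Q̄ ≈ 0.00 W/m²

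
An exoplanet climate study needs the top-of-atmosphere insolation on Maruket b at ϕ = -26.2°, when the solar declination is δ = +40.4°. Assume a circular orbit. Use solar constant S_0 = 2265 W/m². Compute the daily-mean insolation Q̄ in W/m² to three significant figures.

cos h₀ = −tan(-26.2°) tan(+40.400°) = 0.4188, h₀ = 1.1387 rad.
Bracket: h₀ sin ϕ sin δ + cos ϕ cos δ sin h₀ = 1.1387×-0.44151×0.64812 + 0.89726×0.76154×0.90809 = -0.325841 + 0.620497 = 0.294656.
Q̄ = (S_0/π) × [bracket] = (2265/π) × 0.294656 = 212.4 W/m².

Q̄ ≈ 212 W/m²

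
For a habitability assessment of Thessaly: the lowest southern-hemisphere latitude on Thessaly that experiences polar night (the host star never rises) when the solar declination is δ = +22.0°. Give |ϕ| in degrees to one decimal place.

|ϕ| = 68.0°

Polar night requires cos h₀ = −tan ϕ tan δ ≥ 1, i.e. tan ϕ tan δ ≤ −1.
The boundary is |tan ϕ| · |tan δ| = 1, so |ϕ| = 90° − |δ| = 90° − 22.0° = 68.0° in the southern hemisphere.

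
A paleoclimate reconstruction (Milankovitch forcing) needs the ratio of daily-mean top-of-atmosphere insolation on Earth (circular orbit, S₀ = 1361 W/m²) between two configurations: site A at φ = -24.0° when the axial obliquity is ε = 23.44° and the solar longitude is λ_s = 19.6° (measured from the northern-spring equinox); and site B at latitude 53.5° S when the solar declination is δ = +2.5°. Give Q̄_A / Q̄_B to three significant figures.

Q̄_A / Q̄_B ≈ 1.52

— Configuration A (φ=-24.0°):
Solar declination: sin δ = sin ε · sin λ_s = sin 23.44° × sin 19.6° = 0.13344, so δ = +7.668°.
cos H₀ = −tan(-24.0°) tan(+7.668°) = 0.0599, H₀ = 1.5108 rad.
Bracket: H₀ sin φ sin δ + cos φ cos δ sin H₀ = 1.5108×-0.40674×0.13344 + 0.91355×0.99106×0.99820 = -0.081999 + 0.903753 = 0.821754.
Q̄ = (S₀/π) × [bracket] = (1361/π) × 0.821754 = 356.00 W/m².
— Configuration B (φ=-53.5°):
cos H₀ = −tan(-53.5°) tan(+2.500°) = 0.0590, H₀ = 1.5118 rad.
Bracket: H₀ sin φ sin δ + cos φ cos δ sin H₀ = 1.5118×-0.80386×0.04362 + 0.59482×0.99905×0.99826 = -0.053010 + 0.593221 = 0.540211.
Q̄ = (S₀/π) × [bracket] = (1361/π) × 0.540211 = 234.03 W/m².
Ratio Q̄_A / Q̄_B = 356.00 / 234.03 = 1.521.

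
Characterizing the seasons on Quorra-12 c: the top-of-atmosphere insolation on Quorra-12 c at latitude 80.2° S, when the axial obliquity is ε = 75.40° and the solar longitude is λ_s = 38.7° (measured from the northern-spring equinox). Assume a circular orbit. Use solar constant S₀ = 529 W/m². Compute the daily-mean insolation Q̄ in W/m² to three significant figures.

Solar declination: sin δ = sin ε · sin λ_s = sin 75.40° × sin 38.7° = 0.60505, so δ = +37.233°.
cos H₀ = −tan(-80.2°) tan(+37.233°) = 4.3996 ≥ 1 ⇒ polar night, H₀ = 0 and Q̄ = 0.

Q̄ ≈ 0.00 W/m²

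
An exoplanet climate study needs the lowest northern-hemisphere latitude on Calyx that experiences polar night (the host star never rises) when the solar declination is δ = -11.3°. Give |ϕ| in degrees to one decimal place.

|ϕ| = 78.7°

Polar night requires cos h₀ = −tan ϕ tan δ ≥ 1, i.e. tan ϕ tan δ ≤ −1.
The boundary is |tan ϕ| · |tan δ| = 1, so |ϕ| = 90° − |δ| = 90° − 11.3° = 78.7° in the northern hemisphere.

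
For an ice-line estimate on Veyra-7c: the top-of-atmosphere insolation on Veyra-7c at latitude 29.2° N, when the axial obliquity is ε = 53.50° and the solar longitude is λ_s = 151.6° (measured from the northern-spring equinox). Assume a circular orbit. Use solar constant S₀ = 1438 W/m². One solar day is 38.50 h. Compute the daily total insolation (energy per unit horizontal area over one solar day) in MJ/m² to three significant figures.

Solar declination: sin δ = sin ε · sin λ_s = sin 53.50° × sin 151.6° = 0.38233, so δ = +22.478°.
cos H₀ = −tan(+29.2°) tan(+22.478°) = -0.2312, H₀ = 1.8042 rad.
Bracket: H₀ sin φ sin δ + cos φ cos δ sin H₀ = 1.8042×0.48786×0.38233 + 0.87292×0.92402×0.97289 = 0.336526 + 0.784729 = 1.121255.
Q̄ = (S₀/π) × [bracket] = (1438/π) × 1.121255 = 513.23 W/m².
Daily total = Q̄ × 38.50 h × 3600 s/h = 513.23 × 38.50 × 3600 / 10⁶ = 71.13 MJ/m².

71.1 MJ/m²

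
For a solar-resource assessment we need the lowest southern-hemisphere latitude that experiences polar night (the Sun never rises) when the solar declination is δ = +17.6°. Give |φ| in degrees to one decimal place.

Polar night requires cos H₀ = −tan φ tan δ ≥ 1, i.e. tan φ tan δ ≤ −1.
The boundary is |tan φ| · |tan δ| = 1, so |φ| = 90° − |δ| = 90° − 17.6° = 72.4° in the southern hemisphere.

|φ| = 72.4°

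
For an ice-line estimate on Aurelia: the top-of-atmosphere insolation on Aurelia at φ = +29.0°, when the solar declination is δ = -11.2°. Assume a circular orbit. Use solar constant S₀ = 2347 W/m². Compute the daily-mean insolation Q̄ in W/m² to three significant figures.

cos H₀ = −tan(+29.0°) tan(-11.200°) = 0.1098, H₀ = 1.4608 rad.
Bracket: H₀ sin φ sin δ + cos φ cos δ sin H₀ = 1.4608×0.48481×-0.19423 + 0.87462×0.98096×0.99396 = -0.137556 + 0.852785 = 0.715229.
Q̄ = (S₀/π) × [bracket] = (2347/π) × 0.715229 = 534.3 W/m².

Q̄ ≈ 534 W/m²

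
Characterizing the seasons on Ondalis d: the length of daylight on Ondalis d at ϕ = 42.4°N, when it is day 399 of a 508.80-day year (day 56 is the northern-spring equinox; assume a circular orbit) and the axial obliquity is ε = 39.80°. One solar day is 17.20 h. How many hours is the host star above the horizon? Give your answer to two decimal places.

4.86 h

Solar longitude: L_s = 360° × (399 − 56)/508.80 = 242.689°.
sin δ = sin 39.80° × sin 242.689° = -0.56875, so δ = -34.663°.
cos h₀ = −tan ϕ · tan δ = −tan(+42.4°) × tan(-34.663°) = 0.6314, so h₀ = 0.8874 rad = 50.85°.
Daylight = 2h₀/(2π) × 17.20 h = (0.8874/π) × 17.20 = 4.86 h.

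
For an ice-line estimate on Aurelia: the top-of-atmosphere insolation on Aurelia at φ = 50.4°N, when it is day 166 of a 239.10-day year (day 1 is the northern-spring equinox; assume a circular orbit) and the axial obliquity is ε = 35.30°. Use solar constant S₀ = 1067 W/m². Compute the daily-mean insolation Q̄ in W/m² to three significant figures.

Q̄ ≈ 19.2 W/m²

Solar longitude: λ_s = 360° × (166 − 1)/239.10 = 248.432°.
sin δ = sin 35.30° × sin 248.432° = -0.53740, so δ = -32.507°.
cos H₀ = −tan(+50.4°) tan(-32.507°) = 0.7703, H₀ = 0.6915 rad.
Bracket: H₀ sin φ sin δ + cos φ cos δ sin H₀ = 0.6915×0.77051×-0.53740 + 0.63742×0.84333×0.63771 = -0.286331 + 0.342804 = 0.056473.
Q̄ = (S₀/π) × [bracket] = (1067/π) × 0.056473 = 19.18 W/m².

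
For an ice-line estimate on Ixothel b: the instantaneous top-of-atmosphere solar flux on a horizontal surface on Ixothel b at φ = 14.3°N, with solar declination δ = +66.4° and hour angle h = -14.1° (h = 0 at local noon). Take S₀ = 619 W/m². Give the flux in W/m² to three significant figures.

373 W/m²

cos θ_z = sin φ sin δ + cos φ cos δ cos h = 0.226341 + 0.376257 = 0.602598.
Flux = S₀ · cos θ_z = 619 × 0.602598 = 373.0 W/m².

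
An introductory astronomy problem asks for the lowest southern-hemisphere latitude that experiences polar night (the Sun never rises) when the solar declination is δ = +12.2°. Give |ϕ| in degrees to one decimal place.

|ϕ| = 77.8°

Polar night requires cos h₀ = −tan ϕ tan δ ≥ 1, i.e. tan ϕ tan δ ≤ −1.
The boundary is |tan ϕ| · |tan δ| = 1, so |ϕ| = 90° − |δ| = 90° − 12.2° = 77.8° in the southern hemisphere.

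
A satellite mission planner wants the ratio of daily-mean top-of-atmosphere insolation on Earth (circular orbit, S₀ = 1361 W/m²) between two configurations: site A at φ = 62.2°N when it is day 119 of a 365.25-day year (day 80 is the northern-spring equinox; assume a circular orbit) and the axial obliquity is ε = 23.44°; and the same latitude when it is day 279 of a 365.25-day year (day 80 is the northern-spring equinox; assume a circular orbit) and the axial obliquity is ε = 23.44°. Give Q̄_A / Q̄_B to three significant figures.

— Configuration A (φ=+62.2°):
Solar longitude: λ_s = 360° × (119 − 80)/365.25 = 38.439°.
sin δ = sin 23.44° × sin 38.439° = 0.24730, so δ = +14.318°.
cos H₀ = −tan(+62.2°) tan(+14.318°) = -0.4841, H₀ = 2.0761 rad.
Bracket: H₀ sin φ sin δ + cos φ cos δ sin H₀ = 2.0761×0.88458×0.24730 + 0.46639×0.96894×0.87502 = 0.454161 + 0.395425 = 0.849586.
Q̄ = (S₀/π) × [bracket] = (1361/π) × 0.849586 = 368.06 W/m².
— Configuration B (φ=+62.2°):
Solar longitude: λ_s = 360° × (279 − 80)/365.25 = 196.140°.
sin δ = sin 23.44° × sin 196.140° = -0.11058, so δ = -6.349°.
cos H₀ = −tan(+62.2°) tan(-6.349°) = 0.2110, H₀ = 1.3582 rad.
Bracket: H₀ sin φ sin δ + cos φ cos δ sin H₀ = 1.3582×0.88458×-0.11058 + 0.46639×0.99387×0.97748 = -0.132855 + 0.453092 = 0.320237.
Q̄ = (S₀/π) × [bracket] = (1361/π) × 0.320237 = 138.73 W/m².
Ratio Q̄_A / Q̄_B = 368.06 / 138.73 = 2.653.

Q̄_A / Q̄_B ≈ 2.65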